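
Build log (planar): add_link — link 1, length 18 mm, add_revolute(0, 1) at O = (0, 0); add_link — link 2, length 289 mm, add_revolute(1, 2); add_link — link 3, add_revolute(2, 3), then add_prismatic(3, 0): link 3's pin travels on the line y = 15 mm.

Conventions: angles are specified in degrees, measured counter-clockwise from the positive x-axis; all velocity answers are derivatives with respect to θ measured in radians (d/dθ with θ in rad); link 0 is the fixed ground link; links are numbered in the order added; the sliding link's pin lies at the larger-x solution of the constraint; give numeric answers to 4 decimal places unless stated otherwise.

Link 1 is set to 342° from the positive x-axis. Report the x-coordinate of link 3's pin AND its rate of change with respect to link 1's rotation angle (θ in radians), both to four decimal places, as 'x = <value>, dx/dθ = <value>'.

geometry: r = 18 mm, L = 289 mm, e = 15 mm
crank pin P = (r cos θ, r sin θ) = (17.119017, -5.562306)
h = r sin θ − e = -5.562306 − 15 = -20.562306
x = r cos θ + √(L² − h²) = 17.119017 + 288.267569 = 305.386587
dx/dθ = −r sin θ − h·r cos θ/√(L² − h²) (θ in radians; h = -20.562306) = 6.783416

x = 305.3866, dx/dθ = 6.7834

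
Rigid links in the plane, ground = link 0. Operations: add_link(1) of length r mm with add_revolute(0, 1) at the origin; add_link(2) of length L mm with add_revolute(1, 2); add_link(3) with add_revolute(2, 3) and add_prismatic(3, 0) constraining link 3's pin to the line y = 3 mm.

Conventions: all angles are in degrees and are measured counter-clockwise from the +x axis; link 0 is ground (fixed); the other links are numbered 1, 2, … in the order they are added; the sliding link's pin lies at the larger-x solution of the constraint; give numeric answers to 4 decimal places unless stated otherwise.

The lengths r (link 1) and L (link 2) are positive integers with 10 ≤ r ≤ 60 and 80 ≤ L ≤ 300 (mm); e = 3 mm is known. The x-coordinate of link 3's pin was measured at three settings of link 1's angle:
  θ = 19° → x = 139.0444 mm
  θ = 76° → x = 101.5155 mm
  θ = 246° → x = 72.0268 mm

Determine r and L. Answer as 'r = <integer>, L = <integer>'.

constraint per measurement: (x − r cos θ)² + (r sin θ − e)² = L²
subtracting the θ₁ and θ₂ equations cancels the r² and L² terms:
r = (x₁² − x₂²) / (2[(x₁cos θ₁ + e sin θ₁) − (x₂cos θ₂ + e sin θ₂)]) = 43.0000 → r = 43
L² = (x₁ − r cos θ₁)² + (r sin θ₁ − e)² = 9801.0092 → L = 99.0000 → L = 99
check at θ₃=246°: x = 72.0268 (printed 72.0268) ✓

r = 43, L = 99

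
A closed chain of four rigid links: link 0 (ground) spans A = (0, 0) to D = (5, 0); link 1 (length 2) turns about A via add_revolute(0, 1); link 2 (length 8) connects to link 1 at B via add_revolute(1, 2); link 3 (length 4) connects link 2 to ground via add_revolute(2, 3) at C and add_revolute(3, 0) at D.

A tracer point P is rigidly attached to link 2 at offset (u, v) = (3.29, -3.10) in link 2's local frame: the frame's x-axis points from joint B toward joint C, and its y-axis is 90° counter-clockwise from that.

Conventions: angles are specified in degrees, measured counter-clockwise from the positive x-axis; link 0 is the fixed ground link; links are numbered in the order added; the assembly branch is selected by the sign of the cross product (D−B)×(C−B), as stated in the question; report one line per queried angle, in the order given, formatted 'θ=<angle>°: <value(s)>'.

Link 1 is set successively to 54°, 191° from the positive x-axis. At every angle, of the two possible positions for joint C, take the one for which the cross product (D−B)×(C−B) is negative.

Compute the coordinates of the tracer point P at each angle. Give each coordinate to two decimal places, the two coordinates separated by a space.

A=(0,0), D=(5.00,0)
θ=54°: B = A + 2.00·(cos54°, sin54°) = (1.1756, 1.6180)
θ=54°: |BD| = 4.1526
θ=54°: circle(B,8.00) ∩ circle(D,4.00): a=7.8558, h=1.5121
θ=54°:   candidates: C₊=(8.9997,-0.0503) cross=6.279; C₋=(7.8213,-2.8355) cross=-6.279
θ=54°:   branch - wants cross < 0 → take C=(7.8213,-2.8355) (cross=-6.279)
θ=54°: ex = (C−B)/|BC| = (0.8307,-0.5567); ey = (0.5567,0.8307)
θ=54°: P = B + 3.29·ex + -3.10·ey = (2.1829,-2.7887)
θ=191°: B = A + 2.00·(cos191°, sin191°) = (-1.9633, -0.3816)
θ=191°: |BD| = 6.9737
θ=191°: circle(B,8.00) ∩ circle(D,4.00): a=6.9284, h=3.9997
θ=191°:   candidates: C₊=(4.7358,3.9913) cross=27.893; C₋=(5.1736,-3.9962) cross=-27.893
θ=191°:   branch - wants cross < 0 → take C=(5.1736,-3.9962) (cross=-27.893)
θ=191°: ex = (C−B)/|BC| = (0.8921,-0.4518); ey = (0.4518,0.8921)
θ=191°: P = B + 3.29·ex + -3.10·ey = (-0.4289,-4.6337)

θ=54°: 2.18 -2.79
θ=191°: -0.43 -4.63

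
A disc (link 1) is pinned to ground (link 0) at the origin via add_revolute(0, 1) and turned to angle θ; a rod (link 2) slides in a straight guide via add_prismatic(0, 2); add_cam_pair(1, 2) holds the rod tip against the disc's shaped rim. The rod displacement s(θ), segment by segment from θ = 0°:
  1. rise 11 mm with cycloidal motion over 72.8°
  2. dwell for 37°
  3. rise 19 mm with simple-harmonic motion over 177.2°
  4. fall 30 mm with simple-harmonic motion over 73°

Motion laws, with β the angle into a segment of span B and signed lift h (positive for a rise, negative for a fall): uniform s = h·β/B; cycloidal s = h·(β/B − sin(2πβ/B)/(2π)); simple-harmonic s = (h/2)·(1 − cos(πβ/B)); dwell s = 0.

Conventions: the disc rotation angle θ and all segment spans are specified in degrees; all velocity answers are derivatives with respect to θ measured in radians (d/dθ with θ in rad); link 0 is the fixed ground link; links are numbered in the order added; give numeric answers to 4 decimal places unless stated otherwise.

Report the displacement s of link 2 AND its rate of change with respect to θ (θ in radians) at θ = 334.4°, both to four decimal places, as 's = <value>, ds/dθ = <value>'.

segment 1 (0° to 72.8°, cycloidal, h = 11) is passed completely: s = 0.0000 + (11) = 11.0000
segment 2 (72.8° to 109.8°, dwell): s unchanged at 11.0000
segment 3 (109.8° to 287°, simple-harmonic, h = 19) is passed completely: s = 11.0000 + (19) = 30.0000
θ = 334.4° falls in segment 4 (287° to 360°, simple-harmonic, h = -30): β = 334.4 − 287 = 47.4°, B = 73°; Δs = -30/2·(1 − cos(π·0.6493)) = -21.7811; s = 30.0000 − 21.7811 = 8.2189
velocity in seg [287°–360°] (simple-harmonic), θ in radians: β = 47.4° = 0.8273 rad, B = 73° = 1.2741 rad; ds/dθ = (πh/(2B)) sin(πβ/B) = (π·(-30)/(2·1.2741)) sin(π·0.6493) = -32.991091 mm/rad

s = 8.2189, ds/dθ = -32.9911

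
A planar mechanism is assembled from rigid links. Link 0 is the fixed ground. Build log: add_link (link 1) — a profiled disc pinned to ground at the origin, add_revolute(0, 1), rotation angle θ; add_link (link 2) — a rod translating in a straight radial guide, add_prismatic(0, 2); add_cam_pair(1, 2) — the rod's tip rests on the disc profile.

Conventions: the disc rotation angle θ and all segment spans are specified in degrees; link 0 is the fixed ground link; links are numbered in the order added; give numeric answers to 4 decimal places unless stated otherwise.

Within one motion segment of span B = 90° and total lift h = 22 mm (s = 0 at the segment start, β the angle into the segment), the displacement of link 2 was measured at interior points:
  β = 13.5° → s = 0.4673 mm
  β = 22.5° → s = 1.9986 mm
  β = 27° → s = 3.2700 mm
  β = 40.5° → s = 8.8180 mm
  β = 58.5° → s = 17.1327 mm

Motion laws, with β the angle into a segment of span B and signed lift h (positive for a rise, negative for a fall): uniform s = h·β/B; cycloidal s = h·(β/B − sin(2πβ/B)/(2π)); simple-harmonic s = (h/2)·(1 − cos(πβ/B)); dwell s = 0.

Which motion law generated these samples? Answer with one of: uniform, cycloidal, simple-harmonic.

candidates at β/B = r: uniform s = h·r (linear in β); cycloidal s = h·(r − sin(2πr)/(2π)); simple-harmonic s = (h/2)(1 − cos(πr))
β=13.5°: printed 0.4673 | uniform 3.3000, cycloidal 0.4673, simple-harmonic 1.1989
β=22.5°: printed 1.9986 | uniform 5.5000, cycloidal 1.9986, simple-harmonic 3.2218
β=27°: printed 3.2700 | uniform 6.6000, cycloidal 3.2700, simple-harmonic 4.5344
β=40.5°: printed 8.8180 | uniform 9.9000, cycloidal 8.8180, simple-harmonic 9.2792
β=58.5°: printed 17.1327 | uniform 14.3000, cycloidal 17.1327, simple-harmonic 15.9939
only one law matches every sample → cycloidal

cycloidal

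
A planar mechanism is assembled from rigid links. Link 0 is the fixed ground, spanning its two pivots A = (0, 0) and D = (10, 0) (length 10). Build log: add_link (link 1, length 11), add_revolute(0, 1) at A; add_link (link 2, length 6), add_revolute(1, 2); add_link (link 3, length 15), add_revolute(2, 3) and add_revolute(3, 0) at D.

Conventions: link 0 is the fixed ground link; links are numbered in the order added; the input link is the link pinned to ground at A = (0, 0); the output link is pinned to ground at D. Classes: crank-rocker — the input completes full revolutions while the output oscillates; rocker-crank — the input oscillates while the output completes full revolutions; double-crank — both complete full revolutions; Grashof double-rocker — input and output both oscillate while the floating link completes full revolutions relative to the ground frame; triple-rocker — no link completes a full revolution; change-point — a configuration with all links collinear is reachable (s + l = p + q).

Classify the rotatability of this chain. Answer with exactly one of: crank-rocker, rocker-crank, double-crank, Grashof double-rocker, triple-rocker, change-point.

lengths: ground=10, input=11, coupler=6, output=15
sorted: s=6 (shortest), l=15 (longest), p+q=21
s + l = 21 vs p + q = 21
s + l = p + q → change-point (collinear configuration reachable)

change-point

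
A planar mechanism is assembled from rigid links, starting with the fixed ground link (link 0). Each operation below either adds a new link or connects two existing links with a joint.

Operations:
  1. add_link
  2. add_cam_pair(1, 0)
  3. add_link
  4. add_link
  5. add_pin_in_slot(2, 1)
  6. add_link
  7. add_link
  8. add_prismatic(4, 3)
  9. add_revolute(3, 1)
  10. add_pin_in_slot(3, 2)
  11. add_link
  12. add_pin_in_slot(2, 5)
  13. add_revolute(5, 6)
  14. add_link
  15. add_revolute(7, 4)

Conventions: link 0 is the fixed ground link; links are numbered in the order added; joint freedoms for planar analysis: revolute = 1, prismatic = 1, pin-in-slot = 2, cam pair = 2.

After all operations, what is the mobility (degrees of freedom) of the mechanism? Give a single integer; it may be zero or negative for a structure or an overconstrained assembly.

(L,J1,J2)=(1,0,0); link0 fixed
link1: (2,0,0)
C 1-0 [J2]: (2,0,1)
link2: (3,0,1)
link3: (4,0,1)
PS 2-1 [J2]: (4,0,2)
link4: (5,0,2)
link5: (6,0,2)
P 4-3 [J1]: (6,1,2)
R 3-1 [J1]: (6,2,2)
PS 3-2 [J2]: (6,2,3)
link6: (7,2,3)
PS 2-5 [J2]: (7,2,4)
R 5-6 [J1]: (7,3,4)
link7: (8,3,4)
R 7-4 [J1]: (8,4,4)
Grübler: 3·7 − 2·4 − 4 = 9

M = 9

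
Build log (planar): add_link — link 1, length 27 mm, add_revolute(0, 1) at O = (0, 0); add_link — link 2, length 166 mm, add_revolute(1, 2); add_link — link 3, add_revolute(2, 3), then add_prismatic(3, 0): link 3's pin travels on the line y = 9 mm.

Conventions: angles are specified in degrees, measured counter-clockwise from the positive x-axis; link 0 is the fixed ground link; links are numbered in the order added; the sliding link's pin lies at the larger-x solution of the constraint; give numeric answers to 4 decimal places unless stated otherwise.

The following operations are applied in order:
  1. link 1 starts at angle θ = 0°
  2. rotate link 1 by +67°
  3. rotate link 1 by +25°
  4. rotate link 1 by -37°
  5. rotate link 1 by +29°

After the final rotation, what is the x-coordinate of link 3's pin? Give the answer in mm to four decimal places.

geometry: r = 27 mm, L = 166 mm, e = 9 mm; θ starts at 0°
rotate link 1 by +67°: θ ← 0° +67° = 67°
rotate link 1 by +25°: θ ← 67° +25° = 92°
rotate link 1 by -37°: θ ← 92° -37° = 55°
rotate link 1 by +29°: θ ← 55° +29° = 84°
crank pin P = (r cos θ, r sin θ) = (2.822269, 26.852091)
h = r sin θ − e = 26.852091 − 9 = 17.852091
x = r cos θ + √(L² − h²) = 2.822269 + 165.037277 = 167.859546

167.8595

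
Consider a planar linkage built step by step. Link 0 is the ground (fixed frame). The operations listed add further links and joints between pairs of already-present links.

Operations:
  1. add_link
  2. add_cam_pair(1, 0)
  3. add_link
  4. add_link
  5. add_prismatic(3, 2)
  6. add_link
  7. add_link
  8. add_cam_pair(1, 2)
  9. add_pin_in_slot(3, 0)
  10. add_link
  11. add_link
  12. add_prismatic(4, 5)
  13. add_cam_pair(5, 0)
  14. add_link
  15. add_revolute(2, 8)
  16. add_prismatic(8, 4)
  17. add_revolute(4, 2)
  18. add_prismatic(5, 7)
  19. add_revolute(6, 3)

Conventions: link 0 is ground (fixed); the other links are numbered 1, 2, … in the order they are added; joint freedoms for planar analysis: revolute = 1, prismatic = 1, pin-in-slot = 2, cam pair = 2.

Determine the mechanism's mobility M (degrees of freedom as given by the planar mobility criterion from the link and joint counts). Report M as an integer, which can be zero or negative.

ground; <1,0,0>
#1 <2,0,0>
C:1↔0 J2 <2,0,1>
#2 <3,0,1>
#3 <4,0,1>
P:3↔2 J1 <4,1,1>
#4 <5,1,1>
#5 <6,1,1>
C:1↔2 J2 <6,1,2>
PS:3↔0 J2 <6,1,3>
#6 <7,1,3>
#7 <8,1,3>
P:4↔5 J1 <8,2,3>
C:5↔0 J2 <8,2,4>
#8 <9,2,4>
R:2↔8 J1 <9,3,4>
P:8↔4 J1 <9,4,4>
R:4↔2 J1 <9,5,4>
P:5↔7 J1 <9,6,4>
R:6↔3 J1 <9,7,4>
3×8 − 2×7 − 1×4 = 6

M = 6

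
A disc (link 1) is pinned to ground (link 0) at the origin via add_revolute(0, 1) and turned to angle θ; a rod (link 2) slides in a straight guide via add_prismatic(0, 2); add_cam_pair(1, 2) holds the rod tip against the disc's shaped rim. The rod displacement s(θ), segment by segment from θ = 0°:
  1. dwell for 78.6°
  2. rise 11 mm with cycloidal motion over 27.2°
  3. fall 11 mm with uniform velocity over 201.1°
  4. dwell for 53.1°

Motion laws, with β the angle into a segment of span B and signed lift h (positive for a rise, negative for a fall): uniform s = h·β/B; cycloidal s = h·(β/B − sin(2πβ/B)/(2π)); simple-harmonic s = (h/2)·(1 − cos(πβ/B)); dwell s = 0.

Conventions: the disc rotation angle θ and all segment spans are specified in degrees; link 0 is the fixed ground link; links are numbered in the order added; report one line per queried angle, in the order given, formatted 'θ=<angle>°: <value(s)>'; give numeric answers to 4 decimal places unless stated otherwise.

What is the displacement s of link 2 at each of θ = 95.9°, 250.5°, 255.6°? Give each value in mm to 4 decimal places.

segment 1 (0° to 78.6°, dwell): s unchanged at 0.0000
θ = 95.9° falls in segment 2 (78.6° to 105.8°, cycloidal, h = 11): β = 95.9 − 78.6 = 17.3°, B = 27.2°; Δs = 11·(0.6360 − sin(2π·0.6360)/(2π)) = 8.3170; s = 0.0000 + 8.3170 = 8.3170
segment 2 (78.6° to 105.8°, cycloidal, h = 11) is passed completely: s = 0.0000 + (11) = 11.0000
θ = 250.5° falls in segment 3 (105.8° to 306.9°, uniform, h = -11): β = 250.5 − 105.8 = 144.7°, B = 201.1°; Δs = -11·144.7/201.1 = -7.9150; s = 11.0000 − 7.9150 = 3.0850
θ = 255.6° falls in segment 3 (105.8° to 306.9°, uniform, h = -11): β = 255.6 − 105.8 = 149.8°, B = 201.1°; Δs = -11·149.8/201.1 = -8.1939; s = 11.0000 − 8.1939 = 2.8061

θ=95.9°: 8.3170
θ=250.5°: 3.0850
θ=255.6°: 2.8061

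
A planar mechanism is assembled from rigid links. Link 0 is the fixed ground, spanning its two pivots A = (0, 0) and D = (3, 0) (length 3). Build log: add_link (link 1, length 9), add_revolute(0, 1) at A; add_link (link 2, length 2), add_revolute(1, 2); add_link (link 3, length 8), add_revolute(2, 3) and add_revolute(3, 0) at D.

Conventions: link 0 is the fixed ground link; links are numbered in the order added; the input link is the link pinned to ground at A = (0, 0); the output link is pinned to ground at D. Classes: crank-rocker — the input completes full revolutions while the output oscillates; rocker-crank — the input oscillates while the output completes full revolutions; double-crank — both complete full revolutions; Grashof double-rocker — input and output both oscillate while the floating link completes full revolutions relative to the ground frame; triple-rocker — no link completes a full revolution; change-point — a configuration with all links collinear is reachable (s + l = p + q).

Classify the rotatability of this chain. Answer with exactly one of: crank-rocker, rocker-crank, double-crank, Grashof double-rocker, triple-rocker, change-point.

lengths: ground=3, input=9, coupler=2, output=8
sorted: s=2 (shortest), l=9 (longest), p+q=11
s + l = 11 vs p + q = 11
s + l = p + q → change-point (collinear configuration reachable)

change-point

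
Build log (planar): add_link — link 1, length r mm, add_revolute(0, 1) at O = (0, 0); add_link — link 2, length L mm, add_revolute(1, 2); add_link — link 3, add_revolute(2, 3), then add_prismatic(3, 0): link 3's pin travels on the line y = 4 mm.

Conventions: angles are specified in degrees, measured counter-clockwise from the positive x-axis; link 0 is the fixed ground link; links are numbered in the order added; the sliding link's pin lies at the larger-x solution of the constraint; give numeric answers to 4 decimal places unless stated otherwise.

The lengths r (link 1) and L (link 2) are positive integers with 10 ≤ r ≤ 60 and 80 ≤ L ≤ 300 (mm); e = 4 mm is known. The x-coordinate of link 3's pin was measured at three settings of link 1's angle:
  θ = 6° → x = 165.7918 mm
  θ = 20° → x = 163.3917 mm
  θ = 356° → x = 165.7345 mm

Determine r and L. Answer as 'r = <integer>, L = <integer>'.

constraint per measurement: (x − r cos θ)² + (r sin θ − e)² = L²
subtracting the θ₁ and θ₂ equations cancels the r² and L² terms:
r = (x₁² − x₂²) / (2[(x₁cos θ₁ + e sin θ₁) − (x₂cos θ₂ + e sin θ₂)]) = 38.0002 → r = 38
L² = (x₁ − r cos θ₁)² + (r sin θ₁ − e)² = 16383.9926 → L = 128.0000 → L = 128
check at θ₃=356°: x = 165.7345 (printed 165.7345) ✓

r = 38, L = 128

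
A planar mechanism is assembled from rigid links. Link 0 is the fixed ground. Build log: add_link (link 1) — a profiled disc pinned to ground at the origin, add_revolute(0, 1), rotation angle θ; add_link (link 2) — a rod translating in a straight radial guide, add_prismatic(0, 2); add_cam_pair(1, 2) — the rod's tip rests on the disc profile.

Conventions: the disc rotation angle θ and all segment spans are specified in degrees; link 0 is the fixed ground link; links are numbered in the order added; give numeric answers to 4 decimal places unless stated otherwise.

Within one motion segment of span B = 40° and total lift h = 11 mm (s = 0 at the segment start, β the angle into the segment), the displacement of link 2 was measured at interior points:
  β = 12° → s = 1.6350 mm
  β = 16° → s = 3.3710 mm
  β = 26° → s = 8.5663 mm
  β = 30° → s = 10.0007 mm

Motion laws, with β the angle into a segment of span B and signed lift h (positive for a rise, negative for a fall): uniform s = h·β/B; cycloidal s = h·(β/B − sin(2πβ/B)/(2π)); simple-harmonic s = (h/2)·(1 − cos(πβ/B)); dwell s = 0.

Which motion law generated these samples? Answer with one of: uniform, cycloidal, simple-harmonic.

candidates at β/B = r: uniform s = h·r (linear in β); cycloidal s = h·(r − sin(2πr)/(2π)); simple-harmonic s = (h/2)(1 − cos(πr))
β=12°: printed 1.6350 | uniform 3.3000, cycloidal 1.6350, simple-harmonic 2.2672
β=16°: printed 3.3710 | uniform 4.4000, cycloidal 3.3710, simple-harmonic 3.8004
β=26°: printed 8.5663 | uniform 7.1500, cycloidal 8.5663, simple-harmonic 7.9969
β=30°: printed 10.0007 | uniform 8.2500, cycloidal 10.0007, simple-harmonic 9.3891
only one law matches every sample → cycloidal

cycloidal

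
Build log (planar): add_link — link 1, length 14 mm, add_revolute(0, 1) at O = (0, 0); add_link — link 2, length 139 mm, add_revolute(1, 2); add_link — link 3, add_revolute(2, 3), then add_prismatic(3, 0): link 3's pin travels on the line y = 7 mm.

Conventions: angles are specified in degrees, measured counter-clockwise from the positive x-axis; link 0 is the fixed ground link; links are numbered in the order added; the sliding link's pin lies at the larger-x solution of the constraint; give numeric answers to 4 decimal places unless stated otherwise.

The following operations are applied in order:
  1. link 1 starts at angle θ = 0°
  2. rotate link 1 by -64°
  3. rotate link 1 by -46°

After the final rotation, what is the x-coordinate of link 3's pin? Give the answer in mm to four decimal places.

geometry: r = 14 mm, L = 139 mm, e = 7 mm; θ starts at 0°
rotate link 1 by -64°: θ ← 0° -64° = -64°
rotate link 1 by -46°: θ ← -64° -46° = -110°
crank pin P = (r cos θ, r sin θ) = (-4.788282, -13.155697)
h = r sin θ − e = -13.155697 − 7 = -20.155697
x = r cos θ + √(L² − h²) = -4.788282 + 137.530898 = 132.742616

132.7426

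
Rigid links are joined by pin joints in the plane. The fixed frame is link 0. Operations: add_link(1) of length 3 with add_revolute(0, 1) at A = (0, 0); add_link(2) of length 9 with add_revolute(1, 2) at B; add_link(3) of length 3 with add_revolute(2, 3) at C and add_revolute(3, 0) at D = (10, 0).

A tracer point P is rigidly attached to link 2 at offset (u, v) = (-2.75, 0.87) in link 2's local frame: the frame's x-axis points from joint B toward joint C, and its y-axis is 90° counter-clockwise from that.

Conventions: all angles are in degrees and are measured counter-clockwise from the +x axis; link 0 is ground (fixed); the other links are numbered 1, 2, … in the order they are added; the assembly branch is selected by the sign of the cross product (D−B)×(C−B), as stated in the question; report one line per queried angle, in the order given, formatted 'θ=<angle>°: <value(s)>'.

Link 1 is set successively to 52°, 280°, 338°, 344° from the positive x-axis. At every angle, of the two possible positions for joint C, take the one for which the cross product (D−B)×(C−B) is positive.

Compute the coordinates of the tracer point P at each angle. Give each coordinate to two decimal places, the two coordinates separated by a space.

A=(0,0), D=(10.00,0)
θ=52°: B = A + 3.00·(cos52°, sin52°) = (1.8470, 2.3640)
θ=52°: |BD| = 8.4888
θ=52°: circle(B,9.00) ∩ circle(D,3.00): a=8.4853, h=3.0000
θ=52°:   candidates: C₊=(10.8320,2.8823) cross=25.466; C₋=(9.1611,-2.8803) cross=-25.466
θ=52°:   branch + wants cross > 0 → take C=(10.8320,2.8823) (cross=25.466)
θ=52°: ex = (C−B)/|BC| = (0.9983,0.0576); ey = (-0.0576,0.9983)
θ=52°: P = B + -2.75·ex + 0.87·ey = (-0.9486,3.0742)
θ=280°: B = A + 3.00·(cos280°, sin280°) = (0.5209, -2.9544)
θ=280°: |BD| = 9.9288
θ=280°: circle(B,9.00) ∩ circle(D,3.00): a=8.5902, h=2.6848
θ=280°:   candidates: C₊=(7.9232,2.1649) cross=26.657; C₋=(9.5209,-2.9615) cross=-26.657
θ=280°:   branch + wants cross > 0 → take C=(7.9232,2.1649) (cross=26.657)
θ=280°: ex = (C−B)/|BC| = (0.8225,0.5688); ey = (-0.5688,0.8225)
θ=280°: P = B + -2.75·ex + 0.87·ey = (-2.2357,-3.8031)
θ=338°: B = A + 3.00·(cos338°, sin338°) = (2.7816, -1.1238)
θ=338°: |BD| = 7.3054
θ=338°: circle(B,9.00) ∩ circle(D,3.00): a=8.5806, h=2.7155
θ=338°:   candidates: C₊=(10.8422,2.8793) cross=19.838; C₋=(11.6777,-2.4870) cross=-19.838
θ=338°:   branch + wants cross > 0 → take C=(10.8422,2.8793) (cross=19.838)
θ=338°: ex = (C−B)/|BC| = (0.8956,0.4448); ey = (-0.4448,0.8956)
θ=338°: P = B + -2.75·ex + 0.87·ey = (-0.0684,-1.5678)
θ=344°: B = A + 3.00·(cos344°, sin344°) = (2.8838, -0.8269)
θ=344°: |BD| = 7.1641
θ=344°: circle(B,9.00) ∩ circle(D,3.00): a=8.6071, h=2.6302
θ=344°:   candidates: C₊=(11.1298,2.7791) cross=18.843; C₋=(11.7369,-2.4460) cross=-18.843
θ=344°:   branch + wants cross > 0 → take C=(11.1298,2.7791) (cross=18.843)
θ=344°: ex = (C−B)/|BC| = (0.9162,0.4007); ey = (-0.4007,0.9162)
θ=344°: P = B + -2.75·ex + 0.87·ey = (0.0156,-1.1316)

θ=52°: -0.95 3.07
θ=280°: -2.24 -3.80
θ=338°: -0.07 -1.57
θ=344°: 0.02 -1.13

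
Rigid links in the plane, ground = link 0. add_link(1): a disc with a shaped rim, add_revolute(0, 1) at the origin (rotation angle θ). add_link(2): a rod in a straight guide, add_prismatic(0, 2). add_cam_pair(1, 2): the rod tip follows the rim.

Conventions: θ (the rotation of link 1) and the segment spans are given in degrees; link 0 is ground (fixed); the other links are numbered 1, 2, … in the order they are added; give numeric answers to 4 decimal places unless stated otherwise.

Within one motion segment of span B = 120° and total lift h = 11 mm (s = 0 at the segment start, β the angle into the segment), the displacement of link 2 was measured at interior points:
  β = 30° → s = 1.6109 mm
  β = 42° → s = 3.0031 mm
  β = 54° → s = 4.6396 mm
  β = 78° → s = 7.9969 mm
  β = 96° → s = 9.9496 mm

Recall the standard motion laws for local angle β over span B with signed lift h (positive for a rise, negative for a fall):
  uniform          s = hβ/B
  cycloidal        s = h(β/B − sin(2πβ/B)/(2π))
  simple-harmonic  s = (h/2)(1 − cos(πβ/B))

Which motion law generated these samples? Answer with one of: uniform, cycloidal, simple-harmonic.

candidates at β/B = r: uniform s = h·r (linear in β); cycloidal s = h·(r − sin(2πr)/(2π)); simple-harmonic s = (h/2)(1 − cos(πr))
β=30°: printed 1.6109 | uniform 2.7500, cycloidal 0.9993, simple-harmonic 1.6109
β=42°: printed 3.0031 | uniform 3.8500, cycloidal 2.4337, simple-harmonic 3.0031
β=54°: printed 4.6396 | uniform 4.9500, cycloidal 4.4090, simple-harmonic 4.6396
β=78°: printed 7.9969 | uniform 7.1500, cycloidal 8.5663, simple-harmonic 7.9969
β=96°: printed 9.9496 | uniform 8.8000, cycloidal 10.4650, simple-harmonic 9.9496
only one law matches every sample → simple-harmonic

simple-harmonic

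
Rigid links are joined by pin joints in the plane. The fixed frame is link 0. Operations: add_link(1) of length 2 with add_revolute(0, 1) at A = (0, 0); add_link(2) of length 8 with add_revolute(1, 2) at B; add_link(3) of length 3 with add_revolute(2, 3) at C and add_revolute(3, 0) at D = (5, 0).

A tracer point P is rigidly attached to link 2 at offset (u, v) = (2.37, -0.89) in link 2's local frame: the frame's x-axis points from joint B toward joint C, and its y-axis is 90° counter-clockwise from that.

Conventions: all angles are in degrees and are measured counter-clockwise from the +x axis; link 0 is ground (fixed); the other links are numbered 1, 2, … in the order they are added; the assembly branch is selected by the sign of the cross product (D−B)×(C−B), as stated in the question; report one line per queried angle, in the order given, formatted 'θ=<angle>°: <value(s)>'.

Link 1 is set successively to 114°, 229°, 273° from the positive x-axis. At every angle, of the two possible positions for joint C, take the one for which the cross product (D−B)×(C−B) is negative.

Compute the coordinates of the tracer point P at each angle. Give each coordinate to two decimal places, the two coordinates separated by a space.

A=(0,0), D=(5.00,0)
θ=114°: B = A + 2.00·(cos114°, sin114°) = (-0.8135, 1.8271)
θ=114°: |BD| = 6.0938
θ=114°: circle(B,8.00) ∩ circle(D,3.00): a=7.5597, h=2.6175
θ=114°:   candidates: C₊=(7.1832,2.0576) cross=15.951; C₋=(5.6136,-2.9366) cross=-15.951
θ=114°:   branch - wants cross < 0 → take C=(5.6136,-2.9366) (cross=-15.951)
θ=114°: ex = (C−B)/|BC| = (0.8034,-0.5955); ey = (0.5955,0.8034)
θ=114°: P = B + 2.37·ex + -0.89·ey = (0.5606,-0.2992)
θ=229°: B = A + 2.00·(cos229°, sin229°) = (-1.3121, -1.5094)
θ=229°: |BD| = 6.4901
θ=229°: circle(B,8.00) ∩ circle(D,3.00): a=7.4823, h=2.8312
θ=229°:   candidates: C₊=(5.3065,2.9843) cross=18.375; C₋=(6.6234,-2.5228) cross=-18.375
θ=229°:   branch - wants cross < 0 → take C=(6.6234,-2.5228) (cross=-18.375)
θ=229°: ex = (C−B)/|BC| = (0.9919,-0.1267); ey = (0.1267,0.9919)
θ=229°: P = B + 2.37·ex + -0.89·ey = (0.9261,-2.6925)
θ=273°: B = A + 2.00·(cos273°, sin273°) = (0.1047, -1.9973)
θ=273°: |BD| = 5.2871
θ=273°: circle(B,8.00) ∩ circle(D,3.00): a=7.8449, h=1.5677
θ=273°:   candidates: C₊=(6.7761,2.4178) cross=8.288; C₋=(7.9605,-0.4853) cross=-8.288
θ=273°:   branch - wants cross < 0 → take C=(7.9605,-0.4853) (cross=-8.288)
θ=273°: ex = (C−B)/|BC| = (0.9820,0.1890); ey = (-0.1890,0.9820)
θ=273°: P = B + 2.37·ex + -0.89·ey = (2.6002,-2.4233)

θ=114°: 0.56 -0.30
θ=229°: 0.93 -2.69
θ=273°: 2.60 -2.42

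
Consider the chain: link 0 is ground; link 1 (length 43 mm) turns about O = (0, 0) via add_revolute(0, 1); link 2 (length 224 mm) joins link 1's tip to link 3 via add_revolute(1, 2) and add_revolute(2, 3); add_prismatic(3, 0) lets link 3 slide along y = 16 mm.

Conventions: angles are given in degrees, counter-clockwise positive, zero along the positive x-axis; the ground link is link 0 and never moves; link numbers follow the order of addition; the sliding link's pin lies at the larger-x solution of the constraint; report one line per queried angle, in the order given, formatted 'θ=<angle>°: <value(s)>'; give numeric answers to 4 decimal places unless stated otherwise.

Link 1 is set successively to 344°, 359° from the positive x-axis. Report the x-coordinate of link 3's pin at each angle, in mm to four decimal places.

geometry: r = 43 mm, L = 224 mm, e = 16 mm
θ=344°: crank pin P = (r cos θ, r sin θ) = (41.334253, -11.852406)
θ=344°: h = r sin θ − e = -11.852406 − 16 = -27.852406
θ=344°: x = r cos θ + √(L² − h²) = 41.334253 + 222.261655 = 263.595908
θ=359°: crank pin P = (r cos θ, r sin θ) = (42.993451, -0.750453)
θ=359°: h = r sin θ − e = -0.750453 − 16 = -16.750453
θ=359°: x = r cos θ + √(L² − h²) = 42.993451 + 223.372833 = 266.366283

θ=344°: 263.5959
θ=359°: 266.3663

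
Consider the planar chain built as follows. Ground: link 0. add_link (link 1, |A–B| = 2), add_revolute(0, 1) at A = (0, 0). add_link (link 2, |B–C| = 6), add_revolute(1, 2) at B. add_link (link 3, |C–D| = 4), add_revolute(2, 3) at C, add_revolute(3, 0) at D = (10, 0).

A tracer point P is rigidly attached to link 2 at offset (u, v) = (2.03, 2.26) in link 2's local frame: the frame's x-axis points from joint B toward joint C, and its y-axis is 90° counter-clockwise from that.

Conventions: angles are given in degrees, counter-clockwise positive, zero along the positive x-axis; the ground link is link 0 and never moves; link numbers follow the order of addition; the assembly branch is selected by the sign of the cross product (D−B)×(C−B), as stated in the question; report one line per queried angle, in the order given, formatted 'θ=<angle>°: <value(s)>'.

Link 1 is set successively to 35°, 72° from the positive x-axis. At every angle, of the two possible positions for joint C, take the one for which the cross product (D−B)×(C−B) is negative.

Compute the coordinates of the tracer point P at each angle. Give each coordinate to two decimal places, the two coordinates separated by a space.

A=(0,0), D=(10.00,0)
θ=35°: B = A + 2.00·(cos35°, sin35°) = (1.6383, 1.1472)
θ=35°: |BD| = 8.4400
θ=35°: circle(B,6.00) ∩ circle(D,4.00): a=5.4048, h=2.6053
θ=35°:   candidates: C₊=(7.3471,2.9937) cross=21.989; C₋=(6.6389,-2.1686) cross=-21.989
θ=35°:   branch - wants cross < 0 → take C=(6.6389,-2.1686) (cross=-21.989)
θ=35°: ex = (C−B)/|BC| = (0.8334,-0.5526); ey = (0.5526,0.8334)
θ=35°: P = B + 2.03·ex + 2.26·ey = (4.5791,1.9089)
θ=72°: B = A + 2.00·(cos72°, sin72°) = (0.6180, 1.9021)
θ=72°: |BD| = 9.5728
θ=72°: circle(B,6.00) ∩ circle(D,4.00): a=5.8310, h=1.4138
θ=72°:   candidates: C₊=(6.6137,2.1291) cross=13.534; C₋=(6.0519,-0.6422) cross=-13.534
θ=72°:   branch - wants cross < 0 → take C=(6.0519,-0.6422) (cross=-13.534)
θ=72°: ex = (C−B)/|BC| = (0.9056,-0.4240); ey = (0.4240,0.9056)
θ=72°: P = B + 2.03·ex + 2.26·ey = (3.4148,3.0881)

θ=35°: 4.58 1.91
θ=72°: 3.41 3.09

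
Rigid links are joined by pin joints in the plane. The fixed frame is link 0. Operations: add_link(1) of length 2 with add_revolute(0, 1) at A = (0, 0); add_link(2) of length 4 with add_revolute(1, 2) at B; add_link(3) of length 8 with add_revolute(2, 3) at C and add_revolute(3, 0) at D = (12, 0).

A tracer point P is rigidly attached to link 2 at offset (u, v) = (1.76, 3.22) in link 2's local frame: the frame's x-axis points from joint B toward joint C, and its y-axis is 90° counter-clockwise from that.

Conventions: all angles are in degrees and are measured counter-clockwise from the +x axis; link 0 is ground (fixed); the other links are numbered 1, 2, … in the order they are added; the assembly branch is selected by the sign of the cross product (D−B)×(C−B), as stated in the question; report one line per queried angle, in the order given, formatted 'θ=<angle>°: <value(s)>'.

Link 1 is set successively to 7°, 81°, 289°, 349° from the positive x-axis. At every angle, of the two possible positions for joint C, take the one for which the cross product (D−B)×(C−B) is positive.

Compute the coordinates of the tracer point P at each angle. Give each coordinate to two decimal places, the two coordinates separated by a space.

A=(0,0), D=(12.00,0)
θ=7°: B = A + 2.00·(cos7°, sin7°) = (1.9851, 0.2437)
θ=7°: |BD| = 10.0179
θ=7°: circle(B,4.00) ∩ circle(D,8.00): a=2.6132, h=3.0284
θ=7°:   candidates: C₊=(4.6712,3.2076) cross=30.338; C₋=(4.5239,-2.8473) cross=-30.338
θ=7°:   branch + wants cross > 0 → take C=(4.6712,3.2076) (cross=30.338)
θ=7°: ex = (C−B)/|BC| = (0.6715,0.7410); ey = (-0.7410,0.6715)
θ=7°: P = B + 1.76·ex + 3.22·ey = (0.7810,3.7102)
θ=81°: B = A + 2.00·(cos81°, sin81°) = (0.3129, 1.9754)
θ=81°: |BD| = 11.8529
θ=81°: circle(B,4.00) ∩ circle(D,8.00): a=3.9016, h=0.8817
θ=81°:   candidates: C₊=(4.3069,2.1945) cross=10.450; C₋=(4.0130,0.4558) cross=-10.450
θ=81°:   branch + wants cross > 0 → take C=(4.3069,2.1945) (cross=10.450)
θ=81°: ex = (C−B)/|BC| = (0.9985,0.0548); ey = (-0.0548,0.9985)
θ=81°: P = B + 1.76·ex + 3.22·ey = (1.8939,5.2869)
θ=289°: B = A + 2.00·(cos289°, sin289°) = (0.6511, -1.8910)
θ=289°: |BD| = 11.5053
θ=289°: circle(B,4.00) ∩ circle(D,8.00): a=3.6667, h=1.5986
θ=289°:   candidates: C₊=(4.0052,0.2885) cross=18.392; C₋=(4.5307,-2.8652) cross=-18.392
θ=289°:   branch + wants cross > 0 → take C=(4.0052,0.2885) (cross=18.392)
θ=289°: ex = (C−B)/|BC| = (0.8385,0.5449); ey = (-0.5449,0.8385)
θ=289°: P = B + 1.76·ex + 3.22·ey = (0.3724,1.7680)
θ=349°: B = A + 2.00·(cos349°, sin349°) = (1.9633, -0.3816)
θ=349°: |BD| = 10.0440
θ=349°: circle(B,4.00) ∩ circle(D,8.00): a=2.6325, h=3.0116
θ=349°:   candidates: C₊=(4.4794,2.7279) cross=30.249; C₋=(4.7083,-3.2910) cross=-30.249
θ=349°:   branch + wants cross > 0 → take C=(4.4794,2.7279) (cross=30.249)
θ=349°: ex = (C−B)/|BC| = (0.6290,0.7774); ey = (-0.7774,0.6290)
θ=349°: P = B + 1.76·ex + 3.22·ey = (0.5673,3.0121)

θ=7°: 0.78 3.71
θ=81°: 1.89 5.29
θ=289°: 0.37 1.77
θ=349°: 0.57 3.01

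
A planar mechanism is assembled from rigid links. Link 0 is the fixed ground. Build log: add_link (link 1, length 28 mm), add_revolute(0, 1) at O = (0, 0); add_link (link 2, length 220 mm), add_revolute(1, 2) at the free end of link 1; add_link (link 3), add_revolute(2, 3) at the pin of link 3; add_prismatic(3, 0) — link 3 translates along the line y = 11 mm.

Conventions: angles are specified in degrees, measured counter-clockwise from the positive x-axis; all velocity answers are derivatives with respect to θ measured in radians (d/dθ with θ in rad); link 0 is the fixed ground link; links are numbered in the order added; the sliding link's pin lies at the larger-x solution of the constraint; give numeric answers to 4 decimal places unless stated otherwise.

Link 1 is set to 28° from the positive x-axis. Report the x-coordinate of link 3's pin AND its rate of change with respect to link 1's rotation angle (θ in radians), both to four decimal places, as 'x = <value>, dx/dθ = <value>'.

geometry: r = 28 mm, L = 220 mm, e = 11 mm
crank pin P = (r cos θ, r sin θ) = (24.722533, 13.145204)
h = r sin θ − e = 13.145204 − 11 = 2.145204
x = r cos θ + √(L² − h²) = 24.722533 + 219.989541 = 244.712073
dx/dθ = −r sin θ − h·r cos θ/√(L² − h²) (θ in radians; h = 2.145204) = -13.386283

x = 244.7121, dx/dθ = -13.3863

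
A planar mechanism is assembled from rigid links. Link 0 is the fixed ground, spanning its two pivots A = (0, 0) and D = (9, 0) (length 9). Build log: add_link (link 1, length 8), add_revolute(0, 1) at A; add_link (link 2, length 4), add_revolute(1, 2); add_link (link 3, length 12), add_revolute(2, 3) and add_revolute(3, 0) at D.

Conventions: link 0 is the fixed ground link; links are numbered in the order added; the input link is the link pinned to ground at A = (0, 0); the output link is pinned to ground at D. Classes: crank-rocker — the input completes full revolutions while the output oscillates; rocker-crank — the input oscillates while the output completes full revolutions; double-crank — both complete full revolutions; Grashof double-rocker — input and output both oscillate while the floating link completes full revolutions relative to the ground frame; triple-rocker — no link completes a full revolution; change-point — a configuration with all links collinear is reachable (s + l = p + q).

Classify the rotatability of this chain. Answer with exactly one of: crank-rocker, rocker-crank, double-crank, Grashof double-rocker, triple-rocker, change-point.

lengths: ground=9, input=8, coupler=4, output=12
sorted: s=4 (shortest), l=12 (longest), p+q=17
s + l = 16 vs p + q = 17
s + l < p + q (Grashof) with shortest = coupler link → Grashof double-rocker

Grashof double-rocker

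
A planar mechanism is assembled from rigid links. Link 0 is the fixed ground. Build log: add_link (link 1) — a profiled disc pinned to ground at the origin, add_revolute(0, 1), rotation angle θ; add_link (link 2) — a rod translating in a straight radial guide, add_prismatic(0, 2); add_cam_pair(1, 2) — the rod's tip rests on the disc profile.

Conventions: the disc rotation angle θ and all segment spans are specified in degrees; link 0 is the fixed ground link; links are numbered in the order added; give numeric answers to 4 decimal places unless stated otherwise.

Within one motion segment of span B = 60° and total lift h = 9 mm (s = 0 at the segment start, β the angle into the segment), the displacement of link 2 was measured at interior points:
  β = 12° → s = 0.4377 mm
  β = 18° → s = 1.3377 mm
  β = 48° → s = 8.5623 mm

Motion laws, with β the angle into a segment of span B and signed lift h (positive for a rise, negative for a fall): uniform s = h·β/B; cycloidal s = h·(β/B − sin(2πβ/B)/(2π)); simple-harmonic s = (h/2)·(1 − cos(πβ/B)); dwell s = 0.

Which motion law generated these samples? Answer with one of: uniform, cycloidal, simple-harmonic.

candidates at β/B = r: uniform s = h·r (linear in β); cycloidal s = h·(r − sin(2πr)/(2π)); simple-harmonic s = (h/2)(1 − cos(πr))
β=12°: printed 0.4377 | uniform 1.8000, cycloidal 0.4377, simple-harmonic 0.8594
β=18°: printed 1.3377 | uniform 2.7000, cycloidal 1.3377, simple-harmonic 1.8550
β=48°: printed 8.5623 | uniform 7.2000, cycloidal 8.5623, simple-harmonic 8.1406
only one law matches every sample → cycloidal

cycloidal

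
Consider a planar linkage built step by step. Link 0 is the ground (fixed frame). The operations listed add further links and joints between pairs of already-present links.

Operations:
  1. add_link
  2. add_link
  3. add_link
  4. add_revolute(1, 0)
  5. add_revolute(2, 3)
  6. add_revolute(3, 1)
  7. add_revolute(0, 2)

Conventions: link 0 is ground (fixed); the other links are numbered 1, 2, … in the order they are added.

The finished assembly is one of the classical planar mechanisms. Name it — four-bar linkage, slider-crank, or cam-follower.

links: 4 (incl. ground); joints: 4 revolute, 0 prismatic, 0 higher (cam) pair, forming one closed loop
4 links in a single 4R loop → four-bar linkage

four-bar linkage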